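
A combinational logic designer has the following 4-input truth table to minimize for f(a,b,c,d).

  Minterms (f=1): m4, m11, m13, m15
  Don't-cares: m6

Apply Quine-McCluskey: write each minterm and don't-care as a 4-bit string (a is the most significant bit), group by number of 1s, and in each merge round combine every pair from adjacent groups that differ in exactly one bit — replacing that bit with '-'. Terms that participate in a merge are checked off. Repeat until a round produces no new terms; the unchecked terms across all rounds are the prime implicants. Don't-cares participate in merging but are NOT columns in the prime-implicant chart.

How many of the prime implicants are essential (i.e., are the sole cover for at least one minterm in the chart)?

3

[col 0] 0100*, 0110*, 1011*, 1101*, 1111*
[col 1] 01-0, 1-11, 11-1
Prime implicants: 01-0, 1-11, 11-1
PI chart (minterm → PIs covering it):
  4 | 01-0  (sole → essential)
  11 | 1-11  (sole → essential)
  13 | 11-1  (sole → essential)
  15 | 1-11,11-1
Essential prime implicants: 01-0, 1-11, 11-1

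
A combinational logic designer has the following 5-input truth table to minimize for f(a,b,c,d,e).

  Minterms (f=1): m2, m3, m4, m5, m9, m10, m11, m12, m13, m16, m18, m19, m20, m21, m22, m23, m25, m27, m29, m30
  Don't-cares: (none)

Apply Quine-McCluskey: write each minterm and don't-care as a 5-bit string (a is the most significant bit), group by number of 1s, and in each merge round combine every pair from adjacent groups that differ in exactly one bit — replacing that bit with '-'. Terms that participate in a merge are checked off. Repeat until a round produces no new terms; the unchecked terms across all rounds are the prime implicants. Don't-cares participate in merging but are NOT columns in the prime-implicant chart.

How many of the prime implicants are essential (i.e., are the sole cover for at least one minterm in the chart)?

4

[col 0] 00010*, 00011*, 00100*, 00101*, 01001*, 01010*, 01011*, 01100*, 01101*, 10000*, 10010*, 10011*, 10100*, 10101*, 10110*, 10111*, 11001*, 11011*, 11101*, 11110*
[col 1] -0010*, -0011*, -0100*, -0101*, -1001*, -1011*, -1101*, 0-010*, 0-011*, 0-100*, 0-101*, 0001-*, 0010-*, 01-01*, 010-1*, 0101-*, 0110-*, 1-011*, 1-101*, 1-110, 10-00*, 10-10*, 10-11*, 100-0*, 1001-*, 101-0*, 101-1*, 1010-*, 1011-*, 11-01*, 110-1*
[col 2] --011, --101, -001-, -010-, -1-01, -10-1, 0-01-, 0-10-, 10--0, 10-1-, 101--
Prime implicants: --011, --101, -001-, -010-, -1-01, -10-1, 0-01-, 0-10-, 1-110, 10--0, 10-1-, 101--
PI chart (minterm → PIs covering it):
  2 | -001-,0-01-
  3 | --011,-001-,0-01-
  4 | -010-,0-10-
  5 | --101,-010-,0-10-
  9 | -1-01,-10-1
  10 | 0-01-  (sole → essential)
  11 | --011,-10-1,0-01-
  12 | 0-10-  (sole → essential)
  13 | --101,-1-01,0-10-
  16 | 10--0  (sole → essential)
  18 | -001-,10--0,10-1-
  19 | --011,-001-,10-1-
  20 | -010-,10--0,101--
  21 | --101,-010-,101--
  22 | 1-110,10--0,10-1-,101--
  23 | 10-1-,101--
  25 | -1-01,-10-1
  27 | --011,-10-1
  29 | --101,-1-01
  30 | 1-110  (sole → essential)
Essential prime implicants: 0-01-, 0-10-, 1-110, 10--0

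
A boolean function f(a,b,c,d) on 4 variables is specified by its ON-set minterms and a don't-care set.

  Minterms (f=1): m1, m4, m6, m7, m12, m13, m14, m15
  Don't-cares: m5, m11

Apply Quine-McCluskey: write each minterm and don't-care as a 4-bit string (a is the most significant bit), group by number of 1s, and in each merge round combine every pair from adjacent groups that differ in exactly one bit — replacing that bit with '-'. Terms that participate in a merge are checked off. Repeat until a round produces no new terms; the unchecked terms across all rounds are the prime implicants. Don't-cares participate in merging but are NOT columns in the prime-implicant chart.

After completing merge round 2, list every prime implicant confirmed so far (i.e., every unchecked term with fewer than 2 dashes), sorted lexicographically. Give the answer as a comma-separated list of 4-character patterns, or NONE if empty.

0-01, 1-11

[col 0] 0001*, 0100*, 0101*, 0110*, 0111*, 1011*, 1100*, 1101*, 1110*, 1111*
[col 1] -100*, -101*, -110*, -111*, 0-01, 01-0*, 01-1*, 010-*, 011-*, 1-11, 11-0*, 11-1*, 110-*, 111-*
[col 2] -1-0*, -1-1*, -10-*, -11-*, 01--*, 11--*
[col 3] -1--
Prime implicants: -1--, 0-01, 1-11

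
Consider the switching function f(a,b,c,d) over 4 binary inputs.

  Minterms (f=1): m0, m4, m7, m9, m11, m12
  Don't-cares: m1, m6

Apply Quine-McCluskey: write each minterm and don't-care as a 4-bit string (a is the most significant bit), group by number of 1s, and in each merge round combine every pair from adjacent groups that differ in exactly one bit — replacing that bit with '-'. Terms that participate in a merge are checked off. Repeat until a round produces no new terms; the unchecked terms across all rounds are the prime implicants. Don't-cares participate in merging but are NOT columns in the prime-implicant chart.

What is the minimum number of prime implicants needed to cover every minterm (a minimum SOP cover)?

4

[col 0] 0000*, 0001*, 0100*, 0110*, 0111*, 1001*, 1011*, 1100*
[col 1] -001, -100, 0-00, 000-, 01-0, 011-, 10-1
Prime implicants: -001, -100, 0-00, 000-, 01-0, 011-, 10-1
PI chart (minterm → PIs covering it):
  0 | 0-00,000-
  4 | -100,0-00,01-0
  7 | 011-  (sole → essential)
  9 | -001,10-1
  11 | 10-1  (sole → essential)
  12 | -100  (sole → essential)
Essential prime implicants: -100, 011-, 10-1
Petrick residual → 0-00
Minimum SOP uses 4 PIs: bc'd' + a'c'd' + a'bc + ab'd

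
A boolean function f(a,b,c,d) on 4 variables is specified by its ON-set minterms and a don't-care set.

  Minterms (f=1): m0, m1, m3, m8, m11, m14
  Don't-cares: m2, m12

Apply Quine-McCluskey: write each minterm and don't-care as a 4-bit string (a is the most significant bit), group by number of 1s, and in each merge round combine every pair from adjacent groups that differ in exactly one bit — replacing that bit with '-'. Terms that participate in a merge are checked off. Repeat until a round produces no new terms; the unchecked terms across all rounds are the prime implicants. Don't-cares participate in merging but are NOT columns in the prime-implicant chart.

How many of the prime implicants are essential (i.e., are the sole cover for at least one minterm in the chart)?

3

[col 0] 0000*, 0001*, 0010*, 0011*, 1000*, 1011*, 1100*, 1110*
[col 1] -000, -011, 00-0*, 00-1*, 000-*, 001-*, 1-00, 11-0
[col 2] 00--
Prime implicants: -000, -011, 00--, 1-00, 11-0
PI chart (minterm → PIs covering it):
  0 | -000,00--
  1 | 00--  (sole → essential)
  3 | -011,00--
  8 | -000,1-00
  11 | -011  (sole → essential)
  14 | 11-0  (sole → essential)
Essential prime implicants: -011, 00--, 11-0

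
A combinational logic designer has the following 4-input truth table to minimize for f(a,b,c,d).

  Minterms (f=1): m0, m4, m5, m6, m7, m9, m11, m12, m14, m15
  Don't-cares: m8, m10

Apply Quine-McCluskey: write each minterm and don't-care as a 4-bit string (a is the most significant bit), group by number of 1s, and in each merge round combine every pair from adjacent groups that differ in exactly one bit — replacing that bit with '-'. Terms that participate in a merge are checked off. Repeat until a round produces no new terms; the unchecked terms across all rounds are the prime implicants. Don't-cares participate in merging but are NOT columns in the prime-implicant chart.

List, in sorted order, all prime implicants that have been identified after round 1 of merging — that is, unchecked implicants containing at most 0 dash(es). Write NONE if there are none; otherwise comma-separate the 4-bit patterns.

NONE

size-2^0 implicants → 0000(✓)  0100(✓)  0101(✓)  0110(✓)  0111(✓)  1000(✓)  1001(✓)  1010(✓)  1011(✓)  1100(✓)  1110(✓)  1111(✓)
size-2^1 implicants → -000(✓)  -100(✓)  -110(✓)  -111(✓)  0-00(✓)  01-0(✓)  01-1(✓)  010-(✓)  011-(✓)  1-00(✓)  1-10(✓)  1-11(✓)  10-0(✓)  10-1(✓)  100-(✓)  101-(✓)  11-0(✓)  111-(✓)
size-2^2 implicants → --00  -1-0  -11-  01--  1--0  1-1-  10--
Unchecked terms (primes): --00, -1-0, -11-, 01--, 1--0, 1-1-, 10--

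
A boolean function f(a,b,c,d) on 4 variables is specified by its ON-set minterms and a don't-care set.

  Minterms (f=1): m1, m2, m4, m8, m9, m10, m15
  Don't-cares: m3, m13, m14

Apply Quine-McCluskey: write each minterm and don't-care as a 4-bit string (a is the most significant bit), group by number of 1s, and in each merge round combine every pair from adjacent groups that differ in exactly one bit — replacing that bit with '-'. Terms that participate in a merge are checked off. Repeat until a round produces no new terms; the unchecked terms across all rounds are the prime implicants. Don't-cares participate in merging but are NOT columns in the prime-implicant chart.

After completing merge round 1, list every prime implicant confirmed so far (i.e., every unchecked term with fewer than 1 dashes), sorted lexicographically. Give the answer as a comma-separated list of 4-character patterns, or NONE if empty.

0100

size-2^0 implicants → 0001(✓)  0010(✓)  0011(✓)  0100  1000(✓)  1001(✓)  1010(✓)  1101(✓)  1110(✓)  1111(✓)
size-2^1 implicants → -001  -010  00-1  001-  1-01  1-10  10-0  100-  11-1  111-
Unchecked terms (primes): -001, -010, 00-1, 001-, 0100, 1-01, 1-10, 10-0, 100-, 11-1, 111-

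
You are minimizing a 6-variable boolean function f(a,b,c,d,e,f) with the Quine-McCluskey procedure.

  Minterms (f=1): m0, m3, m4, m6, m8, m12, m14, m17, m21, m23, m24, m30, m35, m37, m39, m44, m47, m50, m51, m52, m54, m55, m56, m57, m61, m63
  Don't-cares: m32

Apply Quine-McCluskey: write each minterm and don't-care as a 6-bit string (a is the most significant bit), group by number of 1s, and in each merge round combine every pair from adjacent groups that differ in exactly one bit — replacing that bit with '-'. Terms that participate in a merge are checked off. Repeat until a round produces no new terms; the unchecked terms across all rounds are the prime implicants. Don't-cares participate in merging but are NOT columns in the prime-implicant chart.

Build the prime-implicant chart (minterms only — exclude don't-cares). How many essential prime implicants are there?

[col 0] 000000*, 000011*, 000100*, 000110*, 001000*, 001100*, 001110*, 010001*, 010101*, 010111*, 011000*, 011110*, 100000*, 100011*, 100101*, 100111*, 101100*, 101111*, 110010*, 110011*, 110100*, 110110*, 110111*, 111000*, 111001*, 111101*, 111111*
[col 1] -00000, -00011, -01100, -10111, -11000, 0-1000, 0-1110, 00-000*, 00-100*, 00-110*, 000-00*, 0001-0*, 001-00*, 0011-0*, 010-01, 0101-1, 1-0011*, 1-0111*, 1-1111*, 10-111*, 100-11*, 1001-1, 11-111*, 110-10*, 110-11*, 11001-*, 1101-0, 11011-*, 111-01, 11100-, 1111-1
[col 2] 00--00, 00-1-0, 1--111, 1-0-11, 110-1-
Prime implicants: -00000, -00011, -01100, -10111, -11000, 0-1000, 0-1110, 00--00, 00-1-0, 010-01, 0101-1, 1--111, 1-0-11, 1001-1, 110-1-, 1101-0, 111-01, 11100-, 1111-1
PI chart (minterm → PIs covering it):
  0 | -00000,00--00
  3 | -00011  (sole → essential)
  4 | 00--00,00-1-0
  6 | 00-1-0  (sole → essential)
  8 | 0-1000,00--00
  12 | -01100,00--00,00-1-0
  14 | 0-1110,00-1-0
  17 | 010-01  (sole → essential)
  21 | 010-01,0101-1
  23 | -10111,0101-1
  24 | -11000,0-1000
  30 | 0-1110  (sole → essential)
  35 | -00011,1-0-11
  37 | 1001-1  (sole → essential)
  39 | 1--111,1-0-11,1001-1
  44 | -01100  (sole → essential)
  47 | 1--111  (sole → essential)
  50 | 110-1-  (sole → essential)
  51 | 1-0-11,110-1-
  52 | 1101-0  (sole → essential)
  54 | 110-1-,1101-0
  55 | -10111,1--111,1-0-11,110-1-
  56 | -11000,11100-
  57 | 111-01,11100-
  61 | 111-01,1111-1
  63 | 1--111,1111-1
Essential prime implicants: -00011, -01100, 0-1110, 00-1-0, 010-01, 1--111, 1001-1, 110-1-, 1101-0

9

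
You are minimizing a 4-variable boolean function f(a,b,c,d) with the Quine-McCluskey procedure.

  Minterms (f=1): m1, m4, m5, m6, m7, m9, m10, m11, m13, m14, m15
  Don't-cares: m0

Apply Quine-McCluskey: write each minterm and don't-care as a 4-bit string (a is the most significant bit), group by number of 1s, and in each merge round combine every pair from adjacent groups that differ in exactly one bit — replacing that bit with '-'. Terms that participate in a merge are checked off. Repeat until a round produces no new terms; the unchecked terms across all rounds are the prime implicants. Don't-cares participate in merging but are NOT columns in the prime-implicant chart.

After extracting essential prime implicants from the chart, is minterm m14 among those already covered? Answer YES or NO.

YES

[col 0] 0000*, 0001*, 0100*, 0101*, 0110*, 0111*, 1001*, 1010*, 1011*, 1101*, 1110*, 1111*
[col 1] -001*, -101*, -110*, -111*, 0-00*, 0-01*, 000-*, 01-0*, 01-1*, 010-*, 011-*, 1-01*, 1-10*, 1-11*, 10-1*, 101-*, 11-1*, 111-*
[col 2] --01, -1-1, -11-, 0-0-, 01--, 1--1, 1-1-
Prime implicants: --01, -1-1, -11-, 0-0-, 01--, 1--1, 1-1-
PI chart (minterm → PIs covering it):
  1 | --01,0-0-
  4 | 0-0-,01--
  5 | --01,-1-1,0-0-,01--
  6 | -11-,01--
  7 | -1-1,-11-,01--
  9 | --01,1--1
  10 | 1-1-  (sole → essential)
  11 | 1--1,1-1-
  13 | --01,-1-1,1--1
  14 | -11-,1-1-
  15 | -1-1,-11-,1--1,1-1-
Essential prime implicants: 1-1-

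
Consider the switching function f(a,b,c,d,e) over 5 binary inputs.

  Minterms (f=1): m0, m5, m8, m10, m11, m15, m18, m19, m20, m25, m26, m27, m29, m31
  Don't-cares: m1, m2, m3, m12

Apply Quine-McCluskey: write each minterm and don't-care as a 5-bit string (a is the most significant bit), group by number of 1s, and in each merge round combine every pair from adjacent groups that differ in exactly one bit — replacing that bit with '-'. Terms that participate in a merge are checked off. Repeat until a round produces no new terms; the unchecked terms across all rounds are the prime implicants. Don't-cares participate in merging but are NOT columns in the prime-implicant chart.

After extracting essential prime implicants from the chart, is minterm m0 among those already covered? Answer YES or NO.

[col 0] 00000*, 00001*, 00010*, 00011*, 00101*, 01000*, 01010*, 01011*, 01100*, 01111*, 10010*, 10011*, 10100, 11001*, 11010*, 11011*, 11101*, 11111*
[col 1] -0010*, -0011*, -1010*, -1011*, -1111*, 0-000*, 0-010*, 0-011*, 00-01, 000-0*, 000-1*, 0000-*, 0001-*, 01-00, 01-11*, 010-0*, 0101-*, 1-010*, 1-011*, 1001-*, 11-01*, 11-11*, 110-1*, 1101-*, 111-1*
[col 2] --010*, --011*, -001-*, -1-11, -101-*, 0-0-0, 0-01-*, 000--, 1-01-*, 11--1
[col 3] --01-
Prime implicants: --01-, -1-11, 0-0-0, 00-01, 000--, 01-00, 10100, 11--1
PI chart (minterm → PIs covering it):
  0 | 0-0-0,000--
  5 | 00-01  (sole → essential)
  8 | 0-0-0,01-00
  10 | --01-,0-0-0
  11 | --01-,-1-11
  15 | -1-11  (sole → essential)
  18 | --01-  (sole → essential)
  19 | --01-  (sole → essential)
  20 | 10100  (sole → essential)
  25 | 11--1  (sole → essential)
  26 | --01-  (sole → essential)
  27 | --01-,-1-11,11--1
  29 | 11--1  (sole → essential)
  31 | -1-11,11--1
Essential prime implicants: --01-, -1-11, 00-01, 10100, 11--1

NO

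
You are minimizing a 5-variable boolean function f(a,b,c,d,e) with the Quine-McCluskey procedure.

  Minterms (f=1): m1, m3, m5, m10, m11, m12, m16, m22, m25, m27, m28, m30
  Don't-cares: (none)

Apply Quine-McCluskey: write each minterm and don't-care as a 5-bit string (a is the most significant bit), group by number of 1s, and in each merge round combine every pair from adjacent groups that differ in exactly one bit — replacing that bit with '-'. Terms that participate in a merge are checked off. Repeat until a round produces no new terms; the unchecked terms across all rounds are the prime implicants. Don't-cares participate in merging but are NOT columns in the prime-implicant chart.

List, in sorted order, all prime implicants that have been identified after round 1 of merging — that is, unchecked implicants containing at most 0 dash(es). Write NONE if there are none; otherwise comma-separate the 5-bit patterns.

[col 0] 00001*, 00011*, 00101*, 01010*, 01011*, 01100*, 10000, 10110*, 11001*, 11011*, 11100*, 11110*
[col 1] -1011, -1100, 0-011, 00-01, 000-1, 0101-, 1-110, 110-1, 111-0
Prime implicants: -1011, -1100, 0-011, 00-01, 000-1, 0101-, 1-110, 10000, 110-1, 111-0

10000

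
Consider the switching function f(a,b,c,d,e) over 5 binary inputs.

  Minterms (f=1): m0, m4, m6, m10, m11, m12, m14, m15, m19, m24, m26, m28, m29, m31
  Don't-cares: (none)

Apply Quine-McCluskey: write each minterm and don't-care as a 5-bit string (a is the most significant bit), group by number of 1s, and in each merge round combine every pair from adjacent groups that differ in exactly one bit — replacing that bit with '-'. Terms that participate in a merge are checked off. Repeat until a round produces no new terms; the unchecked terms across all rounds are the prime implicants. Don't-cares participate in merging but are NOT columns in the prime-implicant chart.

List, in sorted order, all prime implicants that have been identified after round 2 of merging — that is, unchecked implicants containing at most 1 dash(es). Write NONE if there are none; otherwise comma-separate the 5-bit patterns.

-1010, -1100, -1111, 00-00, 10011, 11-00, 110-0, 111-1, 1110-

[col 0] 00000*, 00100*, 00110*, 01010*, 01011*, 01100*, 01110*, 01111*, 10011, 11000*, 11010*, 11100*, 11101*, 11111*
[col 1] -1010, -1100, -1111, 0-100*, 0-110*, 00-00, 001-0*, 01-10*, 01-11*, 0101-*, 011-0*, 0111-*, 11-00, 110-0, 111-1, 1110-
[col 2] 0-1-0, 01-1-
Prime implicants: -1010, -1100, -1111, 0-1-0, 00-00, 01-1-, 10011, 11-00, 110-0, 111-1, 1110-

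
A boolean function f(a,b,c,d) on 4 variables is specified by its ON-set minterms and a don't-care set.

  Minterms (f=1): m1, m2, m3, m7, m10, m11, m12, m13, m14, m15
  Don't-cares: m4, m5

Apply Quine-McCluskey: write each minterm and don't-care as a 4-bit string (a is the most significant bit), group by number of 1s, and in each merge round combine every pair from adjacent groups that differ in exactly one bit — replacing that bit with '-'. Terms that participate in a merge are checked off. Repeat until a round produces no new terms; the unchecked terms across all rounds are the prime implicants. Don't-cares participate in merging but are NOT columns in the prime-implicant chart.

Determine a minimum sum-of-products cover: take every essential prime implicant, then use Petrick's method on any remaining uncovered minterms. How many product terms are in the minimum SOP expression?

3

[col 0] 0001*, 0010*, 0011*, 0100*, 0101*, 0111*, 1010*, 1011*, 1100*, 1101*, 1110*, 1111*
[col 1] -010*, -011*, -100*, -101*, -111*, 0-01*, 0-11*, 00-1*, 001-*, 01-1*, 010-*, 1-10*, 1-11*, 101-*, 11-0*, 11-1*, 110-*, 111-*
[col 2] --11, -01-, -1-1, -10-, 0--1, 1-1-, 11--
Prime implicants: --11, -01-, -1-1, -10-, 0--1, 1-1-, 11--
PI chart (minterm → PIs covering it):
  1 | 0--1  (sole → essential)
  2 | -01-  (sole → essential)
  3 | --11,-01-,0--1
  7 | --11,-1-1,0--1
  10 | -01-,1-1-
  11 | --11,-01-,1-1-
  12 | -10-,11--
  13 | -1-1,-10-,11--
  14 | 1-1-,11--
  15 | --11,-1-1,1-1-,11--
Essential prime implicants: -01-, 0--1
Petrick residual → 11--
Minimum SOP uses 3 PIs: b'c + a'd + ab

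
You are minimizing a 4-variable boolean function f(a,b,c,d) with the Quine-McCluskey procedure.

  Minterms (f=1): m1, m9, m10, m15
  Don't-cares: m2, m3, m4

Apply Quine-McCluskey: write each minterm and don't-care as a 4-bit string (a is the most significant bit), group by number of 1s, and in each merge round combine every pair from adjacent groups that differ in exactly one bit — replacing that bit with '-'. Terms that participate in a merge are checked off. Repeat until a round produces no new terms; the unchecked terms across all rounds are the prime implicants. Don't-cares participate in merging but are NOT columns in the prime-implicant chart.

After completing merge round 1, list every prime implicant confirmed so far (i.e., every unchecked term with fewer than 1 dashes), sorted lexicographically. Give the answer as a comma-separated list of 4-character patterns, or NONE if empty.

[col 0] 0001*, 0010*, 0011*, 0100, 1001*, 1010*, 1111
[col 1] -001, -010, 00-1, 001-
Prime implicants: -001, -010, 00-1, 001-, 0100, 1111

0100, 1111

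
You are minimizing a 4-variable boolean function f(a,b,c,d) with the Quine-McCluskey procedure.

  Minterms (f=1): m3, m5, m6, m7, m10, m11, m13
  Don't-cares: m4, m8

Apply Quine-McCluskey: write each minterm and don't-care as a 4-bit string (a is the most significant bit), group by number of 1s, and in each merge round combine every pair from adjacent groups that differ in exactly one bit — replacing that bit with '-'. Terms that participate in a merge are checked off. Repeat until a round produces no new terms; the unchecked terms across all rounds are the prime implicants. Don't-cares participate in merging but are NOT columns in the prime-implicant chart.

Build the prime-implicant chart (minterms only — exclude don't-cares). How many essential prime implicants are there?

[col 0] 0011*, 0100*, 0101*, 0110*, 0111*, 1000*, 1010*, 1011*, 1101*
[col 1] -011, -101, 0-11, 01-0*, 01-1*, 010-*, 011-*, 10-0, 101-
[col 2] 01--
Prime implicants: -011, -101, 0-11, 01--, 10-0, 101-
PI chart (minterm → PIs covering it):
  3 | -011,0-11
  5 | -101,01--
  6 | 01--  (sole → essential)
  7 | 0-11,01--
  10 | 10-0,101-
  11 | -011,101-
  13 | -101  (sole → essential)
Essential prime implicants: -101, 01--

2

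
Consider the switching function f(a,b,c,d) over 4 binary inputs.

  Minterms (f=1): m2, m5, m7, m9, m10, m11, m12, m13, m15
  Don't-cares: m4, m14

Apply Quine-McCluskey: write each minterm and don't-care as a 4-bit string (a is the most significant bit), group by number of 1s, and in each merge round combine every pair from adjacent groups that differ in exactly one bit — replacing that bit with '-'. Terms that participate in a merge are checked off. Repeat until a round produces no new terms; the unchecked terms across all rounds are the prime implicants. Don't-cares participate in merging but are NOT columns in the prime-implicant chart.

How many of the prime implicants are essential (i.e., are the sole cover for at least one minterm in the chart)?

[col 0] 0010*, 0100*, 0101*, 0111*, 1001*, 1010*, 1011*, 1100*, 1101*, 1110*, 1111*
[col 1] -010, -100*, -101*, -111*, 01-1*, 010-*, 1-01*, 1-10*, 1-11*, 10-1*, 101-*, 11-0*, 11-1*, 110-*, 111-*
[col 2] -1-1, -10-, 1--1, 1-1-, 11--
Prime implicants: -010, -1-1, -10-, 1--1, 1-1-, 11--
PI chart (minterm → PIs covering it):
  2 | -010  (sole → essential)
  5 | -1-1,-10-
  7 | -1-1  (sole → essential)
  9 | 1--1  (sole → essential)
  10 | -010,1-1-
  11 | 1--1,1-1-
  12 | -10-,11--
  13 | -1-1,-10-,1--1,11--
  15 | -1-1,1--1,1-1-,11--
Essential prime implicants: -010, -1-1, 1--1

3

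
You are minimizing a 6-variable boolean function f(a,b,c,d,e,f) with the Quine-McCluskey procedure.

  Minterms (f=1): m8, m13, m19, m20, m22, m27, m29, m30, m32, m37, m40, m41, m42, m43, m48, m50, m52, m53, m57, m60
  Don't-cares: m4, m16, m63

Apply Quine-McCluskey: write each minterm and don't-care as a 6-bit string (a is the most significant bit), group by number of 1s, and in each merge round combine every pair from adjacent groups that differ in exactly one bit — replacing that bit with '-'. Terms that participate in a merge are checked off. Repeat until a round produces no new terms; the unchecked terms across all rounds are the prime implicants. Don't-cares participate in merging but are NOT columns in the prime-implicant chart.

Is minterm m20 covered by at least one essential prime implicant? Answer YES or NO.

NO

Round 0: 000100✓ 001000✓ 001101✓ 010000✓ 010011✓ 010100✓ 010110✓ 011011✓ 011101✓ 011110✓ 100000✓ 100101✓ 101000✓ 101001✓ 101010✓ 101011✓ 110000✓ 110010✓ 110100✓ 110101✓ 111001✓ 111100✓ 111111
Round 1: -01000 -10000✓ -10100✓ 0-0100 0-1101 01-011 01-110 010-00✓ 0101-0 1-0000 1-0101 1-1001 10-000 1010-0✓ 1010-1✓ 10100-✓ 10101-✓ 11-100 110-00✓ 1100-0 11010-
Round 2: -10-00 1010--
PIs = {-01000, -10-00, 0-0100, 0-1101, 01-011, 01-110, 0101-0, 1-0000, 1-0101, 1-1001, 10-000, 1010--, 11-100, 1100-0, 11010-, 111111}
Coverage chart:
  m8: -01000 ←essential
  m13: 0-1101 ←essential
  m19: 01-011 ←essential
  m20: -10-00,0-0100,0101-0
  m22: 01-110,0101-0
  m27: 01-011 ←essential
  m29: 0-1101 ←essential
  m30: 01-110 ←essential
  m32: 1-0000,10-000
  m37: 1-0101 ←essential
  m40: -01000,10-000,1010--
  m41: 1-1001,1010--
  m42: 1010-- ←essential
  m43: 1010-- ←essential
  m48: -10-00,1-0000,1100-0
  m50: 1100-0 ←essential
  m52: -10-00,11-100,11010-
  m53: 1-0101,11010-
  m57: 1-1001 ←essential
  m60: 11-100 ←essential
Essential: -01000, 0-1101, 01-011, 01-110, 1-0101, 1-1001, 1010--, 11-100, 1100-0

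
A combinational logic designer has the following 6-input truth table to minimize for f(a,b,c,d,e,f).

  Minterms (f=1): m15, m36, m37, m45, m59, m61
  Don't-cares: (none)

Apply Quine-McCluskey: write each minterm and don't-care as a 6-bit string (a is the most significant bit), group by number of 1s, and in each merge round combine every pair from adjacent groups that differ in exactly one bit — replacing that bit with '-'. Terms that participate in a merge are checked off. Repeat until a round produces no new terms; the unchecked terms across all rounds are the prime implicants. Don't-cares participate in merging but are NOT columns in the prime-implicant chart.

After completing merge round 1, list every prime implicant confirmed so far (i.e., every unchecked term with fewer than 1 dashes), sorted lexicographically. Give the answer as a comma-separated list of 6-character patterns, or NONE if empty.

001111, 111011

Round 0: 001111 100100✓ 100101✓ 101101✓ 111011 111101✓
Round 1: 1-1101 10-101 10010-
PIs = {001111, 1-1101, 10-101, 10010-, 111011}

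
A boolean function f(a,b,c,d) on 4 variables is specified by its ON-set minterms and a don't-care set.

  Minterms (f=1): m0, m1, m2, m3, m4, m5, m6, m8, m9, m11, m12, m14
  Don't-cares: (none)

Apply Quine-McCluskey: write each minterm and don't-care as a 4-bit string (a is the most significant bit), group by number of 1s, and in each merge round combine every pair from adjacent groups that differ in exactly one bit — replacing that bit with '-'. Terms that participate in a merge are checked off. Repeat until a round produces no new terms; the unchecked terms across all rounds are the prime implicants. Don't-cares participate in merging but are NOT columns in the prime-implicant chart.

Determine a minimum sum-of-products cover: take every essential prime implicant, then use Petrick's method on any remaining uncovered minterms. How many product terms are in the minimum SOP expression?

5

Round 0: 0000✓ 0001✓ 0010✓ 0011✓ 0100✓ 0101✓ 0110✓ 1000✓ 1001✓ 1011✓ 1100✓ 1110✓
Round 1: -000✓ -001✓ -011✓ -100✓ -110✓ 0-00✓ 0-01✓ 0-10✓ 00-0✓ 00-1✓ 000-✓ 001-✓ 01-0✓ 010-✓ 1-00✓ 10-1✓ 100-✓ 11-0✓
Round 2: --00 -0-1 -00- -1-0 0--0 0-0- 00--
PIs = {--00, -0-1, -00-, -1-0, 0--0, 0-0-, 00--}
Coverage chart:
  m0: --00,-00-,0--0,0-0-,00--
  m1: -0-1,-00-,0-0-,00--
  m2: 0--0,00--
  m3: -0-1,00--
  m4: --00,-1-0,0--0,0-0-
  m5: 0-0- ←essential
  m6: -1-0,0--0
  m8: --00,-00-
  m9: -0-1,-00-
  m11: -0-1 ←essential
  m12: --00,-1-0
  m14: -1-0 ←essential
Essential: -0-1, -1-0, 0-0-
Petrick residual → --00, 0--0
Min cover (5 terms): c'd' + b'd + bd' + a'd' + a'c'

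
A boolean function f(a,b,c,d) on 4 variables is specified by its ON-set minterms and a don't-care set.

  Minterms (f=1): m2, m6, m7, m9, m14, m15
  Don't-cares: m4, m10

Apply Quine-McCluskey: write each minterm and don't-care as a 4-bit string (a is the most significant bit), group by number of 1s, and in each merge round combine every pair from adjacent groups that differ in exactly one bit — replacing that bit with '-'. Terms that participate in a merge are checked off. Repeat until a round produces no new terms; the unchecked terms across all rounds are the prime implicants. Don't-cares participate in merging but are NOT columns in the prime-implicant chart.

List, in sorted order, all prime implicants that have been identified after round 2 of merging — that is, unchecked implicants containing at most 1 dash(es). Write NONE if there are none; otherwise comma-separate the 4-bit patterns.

01-0, 1001

Round 0: 0010✓ 0100✓ 0110✓ 0111✓ 1001 1010✓ 1110✓ 1111✓
Round 1: -010✓ -110✓ -111✓ 0-10✓ 01-0 011-✓ 1-10✓ 111-✓
Round 2: --10 -11-
PIs = {--10, -11-, 01-0, 1001}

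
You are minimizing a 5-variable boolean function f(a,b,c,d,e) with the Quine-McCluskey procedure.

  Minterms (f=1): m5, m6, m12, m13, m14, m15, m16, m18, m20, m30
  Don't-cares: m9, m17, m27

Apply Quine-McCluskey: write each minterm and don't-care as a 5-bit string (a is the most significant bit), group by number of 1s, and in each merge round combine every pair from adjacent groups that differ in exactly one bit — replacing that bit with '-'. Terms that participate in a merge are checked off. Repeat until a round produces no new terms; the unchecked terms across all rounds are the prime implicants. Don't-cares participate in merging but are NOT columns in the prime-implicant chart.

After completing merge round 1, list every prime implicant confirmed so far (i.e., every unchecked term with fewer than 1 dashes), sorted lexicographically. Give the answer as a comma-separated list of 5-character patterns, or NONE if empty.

11011

[col 0] 00101*, 00110*, 01001*, 01100*, 01101*, 01110*, 01111*, 10000*, 10001*, 10010*, 10100*, 11011, 11110*
[col 1] -1110, 0-101, 0-110, 01-01, 011-0*, 011-1*, 0110-*, 0111-*, 10-00, 100-0, 1000-
[col 2] 011--
Prime implicants: -1110, 0-101, 0-110, 01-01, 011--, 10-00, 100-0, 1000-, 11011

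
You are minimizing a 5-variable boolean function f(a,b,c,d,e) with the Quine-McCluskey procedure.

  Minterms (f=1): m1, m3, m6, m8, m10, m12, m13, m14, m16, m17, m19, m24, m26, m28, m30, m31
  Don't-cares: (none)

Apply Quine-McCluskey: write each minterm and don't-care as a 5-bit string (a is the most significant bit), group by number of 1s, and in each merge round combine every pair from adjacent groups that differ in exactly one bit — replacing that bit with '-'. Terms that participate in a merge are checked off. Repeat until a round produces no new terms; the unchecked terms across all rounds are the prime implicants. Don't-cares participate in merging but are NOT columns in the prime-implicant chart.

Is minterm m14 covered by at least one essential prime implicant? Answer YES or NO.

size-2^0 implicants → 00001(✓)  00011(✓)  00110(✓)  01000(✓)  01010(✓)  01100(✓)  01101(✓)  01110(✓)  10000(✓)  10001(✓)  10011(✓)  11000(✓)  11010(✓)  11100(✓)  11110(✓)  11111(✓)
size-2^1 implicants → -0001(✓)  -0011(✓)  -1000(✓)  -1010(✓)  -1100(✓)  -1110(✓)  0-110  000-1(✓)  01-00(✓)  01-10(✓)  010-0(✓)  011-0(✓)  0110-  1-000  100-1(✓)  1000-  11-00(✓)  11-10(✓)  110-0(✓)  111-0(✓)  1111-
size-2^2 implicants → -00-1  -1-00(✓)  -1-10(✓)  -10-0(✓)  -11-0(✓)  01--0(✓)  11--0(✓)
size-2^3 implicants → -1--0
Unchecked terms (primes): -00-1, -1--0, 0-110, 0110-, 1-000, 1000-, 1111-
Minterm coverage:
  m1 ⊆ -00-1 [E]
  m3 ⊆ -00-1 [E]
  m6 ⊆ 0-110 [E]
  m8 ⊆ -1--0 [E]
  m10 ⊆ -1--0 [E]
  m12 ⊆ -1--0,0110-
  m13 ⊆ 0110- [E]
  m14 ⊆ -1--0,0-110
  m16 ⊆ 1-000,1000-
  m17 ⊆ -00-1,1000-
  m19 ⊆ -00-1 [E]
  m24 ⊆ -1--0,1-000
  m26 ⊆ -1--0 [E]
  m28 ⊆ -1--0 [E]
  m30 ⊆ -1--0,1111-
  m31 ⊆ 1111- [E]
E = {-00-1, -1--0, 0-110, 0110-, 1111-}

YES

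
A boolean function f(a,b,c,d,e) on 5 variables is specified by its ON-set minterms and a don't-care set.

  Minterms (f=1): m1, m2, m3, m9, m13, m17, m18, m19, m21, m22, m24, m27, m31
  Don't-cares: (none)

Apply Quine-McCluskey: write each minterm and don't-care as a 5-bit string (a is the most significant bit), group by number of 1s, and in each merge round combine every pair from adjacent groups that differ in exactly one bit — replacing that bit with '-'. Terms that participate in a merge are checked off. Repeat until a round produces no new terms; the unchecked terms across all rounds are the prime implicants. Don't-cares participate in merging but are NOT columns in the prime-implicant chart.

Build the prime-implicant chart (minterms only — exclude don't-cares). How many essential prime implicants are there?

6

size-2^0 implicants → 00001(✓)  00010(✓)  00011(✓)  01001(✓)  01101(✓)  10001(✓)  10010(✓)  10011(✓)  10101(✓)  10110(✓)  11000  11011(✓)  11111(✓)
size-2^1 implicants → -0001(✓)  -0010(✓)  -0011(✓)  0-001  000-1(✓)  0001-(✓)  01-01  1-011  10-01  10-10  100-1(✓)  1001-(✓)  11-11
size-2^2 implicants → -00-1  -001-
Unchecked terms (primes): -00-1, -001-, 0-001, 01-01, 1-011, 10-01, 10-10, 11-11, 11000
Minterm coverage:
  m1 ⊆ -00-1,0-001
  m2 ⊆ -001- [E]
  m3 ⊆ -00-1,-001-
  m9 ⊆ 0-001,01-01
  m13 ⊆ 01-01 [E]
  m17 ⊆ -00-1,10-01
  m18 ⊆ -001-,10-10
  m19 ⊆ -00-1,-001-,1-011
  m21 ⊆ 10-01 [E]
  m22 ⊆ 10-10 [E]
  m24 ⊆ 11000 [E]
  m27 ⊆ 1-011,11-11
  m31 ⊆ 11-11 [E]
E = {-001-, 01-01, 10-01, 10-10, 11-11, 11000}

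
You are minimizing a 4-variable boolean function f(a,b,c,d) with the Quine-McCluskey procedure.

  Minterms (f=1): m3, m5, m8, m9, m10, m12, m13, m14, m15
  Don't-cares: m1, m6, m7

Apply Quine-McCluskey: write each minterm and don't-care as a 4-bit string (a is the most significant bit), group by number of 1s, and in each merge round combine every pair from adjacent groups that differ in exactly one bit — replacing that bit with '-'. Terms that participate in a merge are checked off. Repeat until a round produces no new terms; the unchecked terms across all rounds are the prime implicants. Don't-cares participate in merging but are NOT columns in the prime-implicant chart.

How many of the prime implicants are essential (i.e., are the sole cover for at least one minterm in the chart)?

[col 0] 0001*, 0011*, 0101*, 0110*, 0111*, 1000*, 1001*, 1010*, 1100*, 1101*, 1110*, 1111*
[col 1] -001*, -101*, -110*, -111*, 0-01*, 0-11*, 00-1*, 01-1*, 011-*, 1-00*, 1-01*, 1-10*, 10-0*, 100-*, 11-0*, 11-1*, 110-*, 111-*
[col 2] --01, -1-1, -11-, 0--1, 1--0, 1-0-, 11--
Prime implicants: --01, -1-1, -11-, 0--1, 1--0, 1-0-, 11--
PI chart (minterm → PIs covering it):
  3 | 0--1  (sole → essential)
  5 | --01,-1-1,0--1
  8 | 1--0,1-0-
  9 | --01,1-0-
  10 | 1--0  (sole → essential)
  12 | 1--0,1-0-,11--
  13 | --01,-1-1,1-0-,11--
  14 | -11-,1--0,11--
  15 | -1-1,-11-,11--
Essential prime implicants: 0--1, 1--0

2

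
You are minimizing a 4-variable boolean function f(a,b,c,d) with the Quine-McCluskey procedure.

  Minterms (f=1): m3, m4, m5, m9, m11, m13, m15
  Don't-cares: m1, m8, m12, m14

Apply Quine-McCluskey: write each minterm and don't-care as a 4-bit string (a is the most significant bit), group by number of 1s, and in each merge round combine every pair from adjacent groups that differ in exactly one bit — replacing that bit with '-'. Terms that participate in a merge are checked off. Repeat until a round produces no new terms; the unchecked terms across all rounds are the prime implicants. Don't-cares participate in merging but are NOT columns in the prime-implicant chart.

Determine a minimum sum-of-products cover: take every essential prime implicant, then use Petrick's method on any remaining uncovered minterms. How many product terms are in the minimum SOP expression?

[col 0] 0001*, 0011*, 0100*, 0101*, 1000*, 1001*, 1011*, 1100*, 1101*, 1110*, 1111*
[col 1] -001*, -011*, -100*, -101*, 0-01*, 00-1*, 010-*, 1-00*, 1-01*, 1-11*, 10-1*, 100-*, 11-0*, 11-1*, 110-*, 111-*
[col 2] --01, -0-1, -10-, 1--1, 1-0-, 11--
Prime implicants: --01, -0-1, -10-, 1--1, 1-0-, 11--
PI chart (minterm → PIs covering it):
  3 | -0-1  (sole → essential)
  4 | -10-  (sole → essential)
  5 | --01,-10-
  9 | --01,-0-1,1--1,1-0-
  11 | -0-1,1--1
  13 | --01,-10-,1--1,1-0-,11--
  15 | 1--1,11--
Essential prime implicants: -0-1, -10-
Petrick residual → 1--1
Minimum SOP uses 3 PIs: b'd + bc' + ad

3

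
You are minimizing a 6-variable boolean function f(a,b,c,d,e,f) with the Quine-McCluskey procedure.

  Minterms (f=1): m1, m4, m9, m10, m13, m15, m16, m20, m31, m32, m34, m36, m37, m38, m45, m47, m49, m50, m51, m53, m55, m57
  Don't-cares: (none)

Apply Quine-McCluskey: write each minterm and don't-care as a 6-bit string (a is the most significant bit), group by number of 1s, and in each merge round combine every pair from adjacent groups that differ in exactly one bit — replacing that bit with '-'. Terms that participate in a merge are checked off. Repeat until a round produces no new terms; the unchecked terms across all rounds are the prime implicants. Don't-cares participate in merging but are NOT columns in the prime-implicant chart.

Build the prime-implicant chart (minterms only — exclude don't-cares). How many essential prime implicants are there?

8

[col 0] 000001*, 000100*, 001001*, 001010, 001101*, 001111*, 010000*, 010100*, 011111*, 100000*, 100010*, 100100*, 100101*, 100110*, 101101*, 101111*, 110001*, 110010*, 110011*, 110101*, 110111*, 111001*
[col 1] -00100, -01101*, -01111*, 0-0100, 0-1111, 00-001, 001-01, 0011-1*, 010-00, 1-0010, 1-0101, 10-101, 100-00*, 100-10*, 1000-0*, 1001-0*, 10010-, 1011-1*, 11-001, 110-01*, 110-11*, 1100-1*, 11001-, 1101-1*
[col 2] -011-1, 100--0, 110--1
Prime implicants: -00100, -011-1, 0-0100, 0-1111, 00-001, 001-01, 001010, 010-00, 1-0010, 1-0101, 10-101, 100--0, 10010-, 11-001, 110--1, 11001-
PI chart (minterm → PIs covering it):
  1 | 00-001  (sole → essential)
  4 | -00100,0-0100
  9 | 00-001,001-01
  10 | 001010  (sole → essential)
  13 | -011-1,001-01
  15 | -011-1,0-1111
  16 | 010-00  (sole → essential)
  20 | 0-0100,010-00
  31 | 0-1111  (sole → essential)
  32 | 100--0  (sole → essential)
  34 | 1-0010,100--0
  36 | -00100,100--0,10010-
  37 | 1-0101,10-101,10010-
  38 | 100--0  (sole → essential)
  45 | -011-1,10-101
  47 | -011-1  (sole → essential)
  49 | 11-001,110--1
  50 | 1-0010,11001-
  51 | 110--1,11001-
  53 | 1-0101,110--1
  55 | 110--1  (sole → essential)
  57 | 11-001  (sole → essential)
Essential prime implicants: -011-1, 0-1111, 00-001, 001010, 010-00, 100--0, 11-001, 110--1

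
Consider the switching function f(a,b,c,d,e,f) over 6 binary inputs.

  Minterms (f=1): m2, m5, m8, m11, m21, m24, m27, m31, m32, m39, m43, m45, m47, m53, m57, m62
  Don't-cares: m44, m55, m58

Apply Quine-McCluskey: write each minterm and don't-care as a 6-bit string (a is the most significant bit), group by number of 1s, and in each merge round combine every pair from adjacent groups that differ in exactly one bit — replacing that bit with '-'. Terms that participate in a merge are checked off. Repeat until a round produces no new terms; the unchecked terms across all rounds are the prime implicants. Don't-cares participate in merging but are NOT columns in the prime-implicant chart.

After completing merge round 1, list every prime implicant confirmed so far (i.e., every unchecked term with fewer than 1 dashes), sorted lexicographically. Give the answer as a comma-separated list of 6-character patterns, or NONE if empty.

000010, 100000, 111001

size-2^0 implicants → 000010  000101(✓)  001000(✓)  001011(✓)  010101(✓)  011000(✓)  011011(✓)  011111(✓)  100000  100111(✓)  101011(✓)  101100(✓)  101101(✓)  101111(✓)  110101(✓)  110111(✓)  111001  111010(✓)  111110(✓)
size-2^1 implicants → -01011  -10101  0-0101  0-1000  0-1011  011-11  1-0111  10-111  101-11  1011-1  10110-  1101-1  111-10
Unchecked terms (primes): -01011, -10101, 0-0101, 0-1000, 0-1011, 000010, 011-11, 1-0111, 10-111, 100000, 101-11, 1011-1, 10110-, 1101-1, 111-10, 111001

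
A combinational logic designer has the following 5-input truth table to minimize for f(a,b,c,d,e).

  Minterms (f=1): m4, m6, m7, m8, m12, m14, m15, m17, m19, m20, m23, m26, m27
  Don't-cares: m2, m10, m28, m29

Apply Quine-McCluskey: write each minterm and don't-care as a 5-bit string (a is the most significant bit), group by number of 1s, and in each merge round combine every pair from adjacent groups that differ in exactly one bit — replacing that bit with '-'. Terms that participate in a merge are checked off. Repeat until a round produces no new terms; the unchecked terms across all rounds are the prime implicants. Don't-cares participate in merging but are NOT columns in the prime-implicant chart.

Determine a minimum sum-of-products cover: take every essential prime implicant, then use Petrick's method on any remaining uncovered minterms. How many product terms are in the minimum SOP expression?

Round 0: 00010✓ 00100✓ 00110✓ 00111✓ 01000✓ 01010✓ 01100✓ 01110✓ 01111✓ 10001✓ 10011✓ 10100✓ 10111✓ 11010✓ 11011✓ 11100✓ 11101✓
Round 1: -0100✓ -0111 -1010 -1100✓ 0-010✓ 0-100✓ 0-110✓ 0-111✓ 00-10✓ 001-0✓ 0011-✓ 01-00✓ 01-10✓ 010-0✓ 011-0✓ 0111-✓ 1-011 1-100✓ 10-11 100-1 1101- 1110-
Round 2: --100 0--10 0-1-0 0-11- 01--0
PIs = {--100, -0111, -1010, 0--10, 0-1-0, 0-11-, 01--0, 1-011, 10-11, 100-1, 1101-, 1110-}
Coverage chart:
  m4: --100,0-1-0
  m6: 0--10,0-1-0,0-11-
  m7: -0111,0-11-
  m8: 01--0 ←essential
  m12: --100,0-1-0,01--0
  m14: 0--10,0-1-0,0-11-,01--0
  m15: 0-11- ←essential
  m17: 100-1 ←essential
  m19: 1-011,10-11,100-1
  m20: --100 ←essential
  m23: -0111,10-11
  m26: -1010,1101-
  m27: 1-011,1101-
Essential: --100, 0-11-, 01--0, 100-1
Petrick residual → -0111, 1101-
Min cover (6 terms): cd'e' + b'cde + a'cd + a'be' + ab'c'e + abc'd

6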